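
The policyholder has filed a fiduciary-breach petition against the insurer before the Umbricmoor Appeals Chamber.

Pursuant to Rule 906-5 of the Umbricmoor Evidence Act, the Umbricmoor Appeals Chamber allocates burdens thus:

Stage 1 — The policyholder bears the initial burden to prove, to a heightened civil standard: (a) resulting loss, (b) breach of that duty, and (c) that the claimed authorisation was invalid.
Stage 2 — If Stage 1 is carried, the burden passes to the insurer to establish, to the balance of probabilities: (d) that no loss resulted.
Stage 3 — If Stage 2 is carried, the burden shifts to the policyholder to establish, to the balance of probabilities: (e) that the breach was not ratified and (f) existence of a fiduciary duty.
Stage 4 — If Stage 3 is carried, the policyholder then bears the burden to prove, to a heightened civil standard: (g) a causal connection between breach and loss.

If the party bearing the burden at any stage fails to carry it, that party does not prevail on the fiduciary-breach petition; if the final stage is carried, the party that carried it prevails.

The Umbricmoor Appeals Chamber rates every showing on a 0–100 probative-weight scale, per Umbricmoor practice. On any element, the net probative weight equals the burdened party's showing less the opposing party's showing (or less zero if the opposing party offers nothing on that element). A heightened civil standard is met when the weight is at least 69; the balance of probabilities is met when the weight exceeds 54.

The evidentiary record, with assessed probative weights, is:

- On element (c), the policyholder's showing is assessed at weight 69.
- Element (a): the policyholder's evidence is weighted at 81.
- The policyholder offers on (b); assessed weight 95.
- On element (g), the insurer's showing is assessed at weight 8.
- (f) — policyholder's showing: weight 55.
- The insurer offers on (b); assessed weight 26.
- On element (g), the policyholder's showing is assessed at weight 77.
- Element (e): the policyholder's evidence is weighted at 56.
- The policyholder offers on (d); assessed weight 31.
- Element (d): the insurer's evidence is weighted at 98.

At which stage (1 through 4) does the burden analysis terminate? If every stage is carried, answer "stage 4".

Stage 1 — burden on policyholder; standard: a heightened civil standard (weight is at least 69).
    (a): 81 ≥ 69 [met]
    (b): 95 − 26 = 69 ≥ 69 [met]
    (c): 69 ≥ 69 [met]
  Stage 1 is satisfied; the onus moves to the insurer.
Stage 2 — burden on insurer; standard: the balance of probabilities (weight exceeds 54).
    (d): 98 − 31 = 67 > 54 [met]
  The insurer carries Stage 2; the policyholder now bears the burden.
Stage 3 — burden on policyholder; standard: the balance of probabilities (weight exceeds 54).
    (e): 56 > 54 [met]
    (f): 55 > 54 [met]
  All elements met. The policyholder retains the burden for Stage 4.
Stage 4 — burden on policyholder; standard: a heightened civil standard (weight is at least 69).
    (g): 77 − 8 = 69 ≥ 69 [met]
  The policyholder carries the last stage.
Every stage carried; the policyholder prevails.

stage 4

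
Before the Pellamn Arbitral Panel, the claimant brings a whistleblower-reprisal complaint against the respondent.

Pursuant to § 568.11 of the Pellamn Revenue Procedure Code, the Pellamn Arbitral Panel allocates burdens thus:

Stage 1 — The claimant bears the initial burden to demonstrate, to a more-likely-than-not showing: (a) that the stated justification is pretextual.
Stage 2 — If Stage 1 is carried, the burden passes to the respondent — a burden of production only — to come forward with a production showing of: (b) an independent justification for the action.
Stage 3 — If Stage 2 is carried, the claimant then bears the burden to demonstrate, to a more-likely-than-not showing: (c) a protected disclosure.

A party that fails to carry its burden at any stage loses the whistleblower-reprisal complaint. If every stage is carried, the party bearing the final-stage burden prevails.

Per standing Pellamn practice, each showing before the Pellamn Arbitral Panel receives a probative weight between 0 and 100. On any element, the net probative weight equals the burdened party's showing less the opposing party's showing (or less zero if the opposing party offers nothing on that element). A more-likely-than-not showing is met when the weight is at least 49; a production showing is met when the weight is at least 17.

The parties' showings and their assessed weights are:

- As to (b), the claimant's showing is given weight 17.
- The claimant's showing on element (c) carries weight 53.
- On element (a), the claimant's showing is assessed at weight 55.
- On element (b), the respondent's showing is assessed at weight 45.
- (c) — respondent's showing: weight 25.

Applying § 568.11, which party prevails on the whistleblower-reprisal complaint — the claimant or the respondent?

At Stage 1 the claimant must meet a more-likely-than-not showing (weight is at least 49): on (a) the weight is 55, ≥ 49, so (a) meets the standard.
  Stage 1 carried; the burden shifts to the respondent.
At Stage 2 the respondent must meet a production showing (weight is at least 17): on (b) the weight is 45 less the opposing 17 gives net 28, ≥ 17, so (b) meets the standard.
  The respondent carries Stage 2; the claimant now bears the burden.
At Stage 3 the claimant must meet a more-likely-than-not showing (weight is at least 49): on (c) the weight is 53 less the opposing 25 gives net 28, which does not reach 49, so (c) does not meet the standard.
  Not every element is met, so the claimant fails to carry Stage 3.
The respondent prevails.

respondent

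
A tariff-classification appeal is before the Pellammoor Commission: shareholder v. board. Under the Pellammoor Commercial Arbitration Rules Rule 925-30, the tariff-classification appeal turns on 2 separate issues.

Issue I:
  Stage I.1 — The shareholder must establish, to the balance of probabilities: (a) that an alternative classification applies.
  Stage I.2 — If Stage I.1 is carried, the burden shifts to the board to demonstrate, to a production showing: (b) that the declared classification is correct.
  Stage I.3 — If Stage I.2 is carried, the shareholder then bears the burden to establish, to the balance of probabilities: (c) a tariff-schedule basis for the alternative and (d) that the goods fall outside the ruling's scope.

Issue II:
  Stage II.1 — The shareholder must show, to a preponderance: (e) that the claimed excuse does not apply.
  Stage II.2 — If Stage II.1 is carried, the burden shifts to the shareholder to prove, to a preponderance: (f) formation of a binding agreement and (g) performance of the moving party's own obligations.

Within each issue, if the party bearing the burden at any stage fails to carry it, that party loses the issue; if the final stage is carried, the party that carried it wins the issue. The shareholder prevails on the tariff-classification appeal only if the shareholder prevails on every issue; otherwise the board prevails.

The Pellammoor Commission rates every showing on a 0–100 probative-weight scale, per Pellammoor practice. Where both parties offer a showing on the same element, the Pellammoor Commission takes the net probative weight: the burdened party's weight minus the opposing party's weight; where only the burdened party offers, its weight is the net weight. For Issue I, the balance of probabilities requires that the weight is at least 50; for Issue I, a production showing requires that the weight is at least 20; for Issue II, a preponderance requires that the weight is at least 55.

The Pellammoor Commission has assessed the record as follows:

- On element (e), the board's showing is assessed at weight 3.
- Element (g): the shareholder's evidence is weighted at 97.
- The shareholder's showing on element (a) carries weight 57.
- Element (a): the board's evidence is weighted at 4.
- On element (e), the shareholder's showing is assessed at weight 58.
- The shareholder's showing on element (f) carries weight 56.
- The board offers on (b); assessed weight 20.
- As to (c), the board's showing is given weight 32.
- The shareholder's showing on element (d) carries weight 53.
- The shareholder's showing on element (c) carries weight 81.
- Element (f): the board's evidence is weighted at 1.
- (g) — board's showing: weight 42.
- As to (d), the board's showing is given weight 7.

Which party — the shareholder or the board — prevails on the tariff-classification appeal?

board

— Issue I —
Stage I.1 — burden on shareholder; standard: the balance of probabilities (weight is at least 50).
    (a): 57 − 4 = 53 ≥ 50 [met]
  All elements met. The burden passes to the board.
Stage I.2 — burden on board; standard: a production showing (weight is at least 20).
    (b): 20 ≥ 20 [met]
  The board carries Stage I.2; the shareholder now bears the burden.
Stage I.3 — burden on shareholder; standard: the balance of probabilities (weight is at least 50).
    (c): 81 − 32 = 49 < 50 [not met]
    (d): 53 − 7 = 46 < 50 [not met]
  The shareholder does not carry Stage I.3.
The analysis ends at Stage I.3; the board prevails on this issue.
— Issue II —
Stage II.1 — burden on shareholder; standard: a preponderance (weight is at least 55).
    (e): 58 − 3 = 55 ≥ 55 [met]
  Stage II.1 carried; the burden remains with the shareholder.
Stage II.2 — burden on shareholder; standard: a preponderance (weight is at least 55).
    (f): 56 − 1 = 55 ≥ 55 [met]
    (g): 97 − 42 = 55 ≥ 55 [met]
  Stage II.2 carried; the final stage is satisfied.
With every stage satisfied, the shareholder prevails on this issue.
Per-issue: Issue I → board; Issue II → shareholder. The shareholder must prevail on every issue; overall, the board prevails.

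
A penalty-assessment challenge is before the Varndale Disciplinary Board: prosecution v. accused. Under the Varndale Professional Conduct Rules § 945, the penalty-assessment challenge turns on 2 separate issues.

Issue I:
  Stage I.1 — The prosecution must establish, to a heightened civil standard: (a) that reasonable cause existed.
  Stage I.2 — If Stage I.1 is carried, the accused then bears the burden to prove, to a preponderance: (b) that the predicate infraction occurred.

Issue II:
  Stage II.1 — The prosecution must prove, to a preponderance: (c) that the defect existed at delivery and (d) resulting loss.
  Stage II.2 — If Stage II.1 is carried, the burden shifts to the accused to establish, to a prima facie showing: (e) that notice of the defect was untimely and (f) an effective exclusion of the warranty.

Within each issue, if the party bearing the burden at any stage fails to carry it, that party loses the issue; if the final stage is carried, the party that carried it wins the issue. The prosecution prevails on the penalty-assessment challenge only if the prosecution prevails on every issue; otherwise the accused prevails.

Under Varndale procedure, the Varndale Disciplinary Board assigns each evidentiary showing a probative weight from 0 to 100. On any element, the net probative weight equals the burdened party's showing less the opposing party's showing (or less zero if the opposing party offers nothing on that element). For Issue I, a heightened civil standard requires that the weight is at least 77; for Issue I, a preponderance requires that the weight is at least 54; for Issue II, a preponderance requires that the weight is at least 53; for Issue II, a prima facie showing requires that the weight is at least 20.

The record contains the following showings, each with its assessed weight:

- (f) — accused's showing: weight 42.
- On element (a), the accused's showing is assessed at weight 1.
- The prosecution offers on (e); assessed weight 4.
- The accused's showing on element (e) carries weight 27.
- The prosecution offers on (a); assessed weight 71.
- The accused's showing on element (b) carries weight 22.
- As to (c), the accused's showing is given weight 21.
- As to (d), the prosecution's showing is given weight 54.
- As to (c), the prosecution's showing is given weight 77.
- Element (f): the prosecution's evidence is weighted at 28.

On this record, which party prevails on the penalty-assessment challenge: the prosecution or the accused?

— Issue I —
At Stage I.1 the prosecution must meet a heightened civil standard (weight is at least 77): on (a) the weight is 71 less the opposing 1 gives net 70, < 77, so (a) does not meet the standard.
  The prosecution does not carry Stage I.1.
The analysis ends at Stage I.1; the accused prevails on this issue.
— Issue II —
At Stage II.1 the prosecution must meet a preponderance (weight is at least 53): on (c) the weight is 77 less the opposing 21 gives net 56, which does reach 53, so (c) meets the standard; on (d) the weight is 54, which does reach 53, so (d) meets the standard.
  All elements met. The burden passes to the accused.
At Stage II.2 the accused must meet a prima facie showing (weight is at least 20): on (e) the weight is 27 less the opposing 4 gives net 23, ≥ 20, so (e) meets the standard; on (f) the weight is 42 less the opposing 28 gives net 14, < 20, so (f) does not meet the standard.
  The accused does not carry Stage II.2.
The prosecution prevails on this issue.
Per-issue: Issue I → accused; Issue II → prosecution. The prosecution must prevail on every issue; overall, the accused prevails.

accused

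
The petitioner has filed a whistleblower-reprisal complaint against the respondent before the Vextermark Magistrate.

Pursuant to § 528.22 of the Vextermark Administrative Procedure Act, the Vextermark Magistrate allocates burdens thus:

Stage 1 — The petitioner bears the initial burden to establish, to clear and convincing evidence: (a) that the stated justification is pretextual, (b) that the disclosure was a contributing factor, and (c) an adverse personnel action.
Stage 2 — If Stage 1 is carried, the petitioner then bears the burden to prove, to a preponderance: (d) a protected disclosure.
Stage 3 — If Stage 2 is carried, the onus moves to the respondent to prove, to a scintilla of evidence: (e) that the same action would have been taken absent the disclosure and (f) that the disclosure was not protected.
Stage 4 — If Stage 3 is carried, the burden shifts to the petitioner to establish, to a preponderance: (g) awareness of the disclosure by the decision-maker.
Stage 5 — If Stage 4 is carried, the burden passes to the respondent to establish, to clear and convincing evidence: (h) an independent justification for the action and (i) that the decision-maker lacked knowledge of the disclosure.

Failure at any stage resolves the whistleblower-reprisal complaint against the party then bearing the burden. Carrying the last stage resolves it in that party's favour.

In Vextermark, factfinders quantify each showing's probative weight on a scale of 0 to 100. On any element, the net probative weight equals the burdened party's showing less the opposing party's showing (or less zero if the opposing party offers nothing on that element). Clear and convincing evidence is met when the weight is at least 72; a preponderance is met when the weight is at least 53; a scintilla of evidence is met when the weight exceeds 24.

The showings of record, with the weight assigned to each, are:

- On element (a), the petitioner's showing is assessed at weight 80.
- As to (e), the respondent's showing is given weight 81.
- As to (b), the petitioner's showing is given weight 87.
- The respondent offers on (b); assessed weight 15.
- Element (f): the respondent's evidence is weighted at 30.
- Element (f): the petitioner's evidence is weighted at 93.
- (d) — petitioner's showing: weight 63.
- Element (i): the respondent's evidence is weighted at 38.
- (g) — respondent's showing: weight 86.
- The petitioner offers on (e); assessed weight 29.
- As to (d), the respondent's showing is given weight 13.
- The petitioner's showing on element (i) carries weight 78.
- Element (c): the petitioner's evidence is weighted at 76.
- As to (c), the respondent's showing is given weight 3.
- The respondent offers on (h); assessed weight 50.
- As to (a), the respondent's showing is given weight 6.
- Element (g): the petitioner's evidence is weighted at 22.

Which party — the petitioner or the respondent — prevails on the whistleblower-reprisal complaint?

Stage 1 (petitioner, clear and convincing evidence, weight is at least 72): (a) net 80−6=74 ≥ 72 — meets; (b) net 87−15=72 ≥ 72 — meets; (c) net 76−3=73 ≥ 72 — meets.
  All elements met. The petitioner retains the burden for Stage 2.
Stage 2 (petitioner, a preponderance, weight is at least 53): (d) net 63−13=50 < 53 — fails.
  The petitioner does not carry Stage 2.
So the respondent prevails.

respondent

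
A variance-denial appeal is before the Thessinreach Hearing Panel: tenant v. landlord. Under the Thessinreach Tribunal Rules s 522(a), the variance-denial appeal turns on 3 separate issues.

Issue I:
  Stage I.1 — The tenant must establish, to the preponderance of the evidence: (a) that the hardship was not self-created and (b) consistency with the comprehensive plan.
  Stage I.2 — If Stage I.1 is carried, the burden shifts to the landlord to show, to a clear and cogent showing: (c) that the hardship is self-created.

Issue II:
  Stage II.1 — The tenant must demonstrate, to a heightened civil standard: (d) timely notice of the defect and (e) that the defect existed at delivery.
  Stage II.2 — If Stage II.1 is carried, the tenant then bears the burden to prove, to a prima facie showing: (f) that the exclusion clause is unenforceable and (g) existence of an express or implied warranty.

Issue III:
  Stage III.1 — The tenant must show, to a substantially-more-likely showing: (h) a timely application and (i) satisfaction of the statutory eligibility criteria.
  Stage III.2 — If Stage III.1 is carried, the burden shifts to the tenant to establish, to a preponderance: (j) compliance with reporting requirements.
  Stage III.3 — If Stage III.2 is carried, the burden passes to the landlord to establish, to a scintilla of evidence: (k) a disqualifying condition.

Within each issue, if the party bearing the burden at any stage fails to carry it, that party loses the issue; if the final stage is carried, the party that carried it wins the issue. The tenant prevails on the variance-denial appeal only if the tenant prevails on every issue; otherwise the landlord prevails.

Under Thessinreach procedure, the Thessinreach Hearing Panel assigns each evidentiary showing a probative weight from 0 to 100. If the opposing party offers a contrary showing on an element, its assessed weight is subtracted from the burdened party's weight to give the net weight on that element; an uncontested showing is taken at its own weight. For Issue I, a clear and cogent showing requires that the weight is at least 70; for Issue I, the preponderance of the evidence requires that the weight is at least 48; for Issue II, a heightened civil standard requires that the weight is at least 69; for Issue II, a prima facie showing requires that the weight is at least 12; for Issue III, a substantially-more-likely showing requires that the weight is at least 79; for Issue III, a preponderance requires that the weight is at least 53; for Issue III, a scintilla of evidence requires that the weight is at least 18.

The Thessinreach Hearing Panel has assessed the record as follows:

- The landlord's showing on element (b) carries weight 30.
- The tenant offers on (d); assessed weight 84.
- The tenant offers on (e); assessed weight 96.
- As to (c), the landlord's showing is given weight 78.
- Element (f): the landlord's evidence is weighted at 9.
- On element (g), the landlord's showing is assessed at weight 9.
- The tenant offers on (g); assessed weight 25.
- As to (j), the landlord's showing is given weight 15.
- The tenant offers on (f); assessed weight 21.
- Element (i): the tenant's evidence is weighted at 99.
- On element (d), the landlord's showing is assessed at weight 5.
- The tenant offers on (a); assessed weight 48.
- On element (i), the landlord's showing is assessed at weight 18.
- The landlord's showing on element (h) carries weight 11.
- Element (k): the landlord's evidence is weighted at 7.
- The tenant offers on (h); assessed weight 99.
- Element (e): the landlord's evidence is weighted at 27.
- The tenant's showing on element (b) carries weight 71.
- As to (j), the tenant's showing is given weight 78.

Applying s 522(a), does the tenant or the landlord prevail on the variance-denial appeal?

landlord

— Issue I —
At Stage I.1 the tenant must meet the preponderance of the evidence (weight is at least 48): on (a) the weight is 48, which does reach 48, so (a) meets the standard; on (b) the weight is 71 less the opposing 30 gives net 41, which does not reach 48, so (b) does not meet the standard.
  The tenant does not carry Stage I.1.
So the landlord prevails on this issue.
— Issue II —
Stage II.1 (tenant, a heightened civil standard, weight is at least 69): (d) net 84−5=79 ≥ 69 — meets; (e) net 96−27=69 ≥ 69 — meets.
  Stage II.1 is satisfied; the tenant continues to bear the burden.
Stage II.2 (tenant, a prima facie showing, weight is at least 12): (f) net 21−9=12 ≥ 12 — meets; (g) net 25−9=16 ≥ 12 — meets.
  The tenant carries the last stage.
With every stage satisfied, the tenant prevails on this issue.
— Issue III —
Stage III.1 (tenant, a substantially-more-likely showing, weight is at least 79): (h) net 99−11=88 ≥ 79 — meets; (i) net 99−18=81 ≥ 79 — meets.
  Stage III.1 carried; the burden remains with the tenant.
Stage III.2 (tenant, a preponderance, weight is at least 53): (j) net 78−15=63 ≥ 53 — meets.
  All elements met. The burden passes to the landlord.
Stage III.3 (landlord, a scintilla of evidence, weight is at least 18): (k) 7 < 18 — fails.
  Stage III.3 not carried; the landlord fails its burden.
So the tenant prevails on this issue.
Per-issue: Issue I → landlord; Issue II → tenant; Issue III → tenant. The tenant must prevail on every issue; overall, the landlord prevails.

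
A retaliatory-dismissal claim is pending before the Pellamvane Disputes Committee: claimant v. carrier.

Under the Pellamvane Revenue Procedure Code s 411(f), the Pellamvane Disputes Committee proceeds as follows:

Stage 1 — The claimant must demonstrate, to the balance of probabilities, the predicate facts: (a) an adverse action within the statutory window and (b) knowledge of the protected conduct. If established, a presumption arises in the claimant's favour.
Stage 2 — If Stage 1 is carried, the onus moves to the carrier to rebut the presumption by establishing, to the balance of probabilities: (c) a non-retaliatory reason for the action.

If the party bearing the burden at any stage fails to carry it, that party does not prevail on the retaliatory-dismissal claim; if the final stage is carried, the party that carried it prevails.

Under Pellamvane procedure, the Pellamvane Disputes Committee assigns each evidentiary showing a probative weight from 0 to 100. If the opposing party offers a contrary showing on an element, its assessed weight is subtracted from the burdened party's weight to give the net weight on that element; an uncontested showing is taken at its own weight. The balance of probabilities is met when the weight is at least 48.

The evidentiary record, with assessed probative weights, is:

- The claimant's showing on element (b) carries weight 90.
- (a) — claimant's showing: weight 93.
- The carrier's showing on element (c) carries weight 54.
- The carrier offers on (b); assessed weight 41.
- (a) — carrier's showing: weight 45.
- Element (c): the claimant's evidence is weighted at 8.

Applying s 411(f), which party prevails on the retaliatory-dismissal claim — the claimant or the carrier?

Stage 1 — burden on claimant; standard: the balance of probabilities (weight is at least 48).
    (a): 93 − 45 = 48 ≥ 48 [met]
    (b): 90 − 41 = 49 ≥ 48 [met]
  All elements met. The burden passes to the carrier.
Stage 2 — burden on carrier; standard: the balance of probabilities (weight is at least 48).
    (c): 54 − 8 = 46 < 48 [not met]
  Stage 2 not carried; the carrier fails its burden.
The claimant prevails.

claimant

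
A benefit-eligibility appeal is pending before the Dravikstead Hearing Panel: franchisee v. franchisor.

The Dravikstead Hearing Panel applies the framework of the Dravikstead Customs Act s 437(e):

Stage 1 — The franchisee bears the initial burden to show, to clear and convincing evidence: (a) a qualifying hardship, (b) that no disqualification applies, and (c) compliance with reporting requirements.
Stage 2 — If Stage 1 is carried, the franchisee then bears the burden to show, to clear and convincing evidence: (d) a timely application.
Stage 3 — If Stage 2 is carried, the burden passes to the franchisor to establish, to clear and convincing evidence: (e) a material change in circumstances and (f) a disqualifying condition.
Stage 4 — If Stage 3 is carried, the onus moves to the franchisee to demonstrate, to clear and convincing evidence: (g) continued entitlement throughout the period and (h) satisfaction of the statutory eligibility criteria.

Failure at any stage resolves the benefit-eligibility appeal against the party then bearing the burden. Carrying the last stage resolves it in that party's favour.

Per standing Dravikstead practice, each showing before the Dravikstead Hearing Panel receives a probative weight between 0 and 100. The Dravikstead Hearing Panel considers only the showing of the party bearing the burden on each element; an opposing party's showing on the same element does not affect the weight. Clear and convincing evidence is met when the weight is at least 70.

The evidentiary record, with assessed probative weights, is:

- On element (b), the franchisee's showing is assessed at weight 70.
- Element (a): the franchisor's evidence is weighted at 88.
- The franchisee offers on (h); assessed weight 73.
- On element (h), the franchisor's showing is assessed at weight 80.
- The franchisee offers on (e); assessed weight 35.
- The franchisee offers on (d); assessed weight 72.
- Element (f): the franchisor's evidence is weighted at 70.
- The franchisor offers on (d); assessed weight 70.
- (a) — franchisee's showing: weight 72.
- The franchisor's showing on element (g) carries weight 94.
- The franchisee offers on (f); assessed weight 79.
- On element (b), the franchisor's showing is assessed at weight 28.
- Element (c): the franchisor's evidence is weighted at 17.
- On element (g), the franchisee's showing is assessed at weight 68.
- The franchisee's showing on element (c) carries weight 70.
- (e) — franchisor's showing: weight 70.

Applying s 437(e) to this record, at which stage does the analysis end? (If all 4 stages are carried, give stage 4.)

Stage 1 — burden on franchisee; standard: clear and convincing evidence (weight is at least 70).
    (a): 72 (franchisor's 88 disregarded) ≥ 70 [met]
    (b): 70 (franchisor's 28 disregarded) ≥ 70 [met]
    (c): 70 (franchisor's 17 disregarded) ≥ 70 [met]
  Stage 1 carried; the burden remains with the franchisee.
Stage 2 — burden on franchisee; standard: clear and convincing evidence (weight is at least 70).
    (d): 72 (franchisor's 70 disregarded) ≥ 70 [met]
  All elements met. The burden passes to the franchisor.
Stage 3 — burden on franchisor; standard: clear and convincing evidence (weight is at least 70).
    (e): 70 (franchisee's 35 disregarded) ≥ 70 [met]
    (f): 70 (franchisee's 79 disregarded) ≥ 70 [met]
  The franchisor carries Stage 3; the franchisee now bears the burden.
Stage 4 — burden on franchisee; standard: clear and convincing evidence (weight is at least 70).
    (g): 68 (franchisor's 94 disregarded) < 70 [not met]
    (h): 73 (franchisor's 80 disregarded) ≥ 70 [met]
  The franchisee does not carry Stage 4.
So the franchisor prevails.

stage 4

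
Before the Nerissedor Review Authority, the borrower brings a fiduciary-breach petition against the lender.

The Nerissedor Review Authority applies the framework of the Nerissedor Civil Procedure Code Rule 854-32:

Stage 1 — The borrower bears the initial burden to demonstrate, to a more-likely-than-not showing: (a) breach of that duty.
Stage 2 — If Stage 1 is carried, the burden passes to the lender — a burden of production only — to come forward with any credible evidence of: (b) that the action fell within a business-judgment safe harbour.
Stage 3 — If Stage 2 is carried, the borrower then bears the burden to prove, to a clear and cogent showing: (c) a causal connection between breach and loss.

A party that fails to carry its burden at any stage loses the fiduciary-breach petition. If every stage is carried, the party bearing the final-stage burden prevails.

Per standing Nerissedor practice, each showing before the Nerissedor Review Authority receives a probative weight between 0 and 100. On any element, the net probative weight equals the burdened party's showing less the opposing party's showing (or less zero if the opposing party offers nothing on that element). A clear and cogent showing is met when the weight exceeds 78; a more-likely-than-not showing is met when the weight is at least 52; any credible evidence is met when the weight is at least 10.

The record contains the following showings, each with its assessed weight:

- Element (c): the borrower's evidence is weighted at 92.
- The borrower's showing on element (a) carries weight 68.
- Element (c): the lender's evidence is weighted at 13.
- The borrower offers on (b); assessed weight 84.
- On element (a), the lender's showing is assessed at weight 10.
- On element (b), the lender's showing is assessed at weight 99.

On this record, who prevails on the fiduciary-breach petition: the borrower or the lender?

At Stage 1 the borrower must meet a more-likely-than-not showing (weight is at least 52): on (a) the weight is 68 less the opposing 10 gives net 58, which does reach 52, so (a) meets the standard.
  All elements met. The burden passes to the lender.
At Stage 2 the lender must meet any credible evidence (weight is at least 10): on (b) the weight is 99 less the opposing 84 gives net 15, which does reach 10, so (b) meets the standard.
  All elements met. The burden passes to the borrower.
At Stage 3 the borrower must meet a clear and cogent showing (weight exceeds 78): on (c) the weight is 92 less the opposing 13 gives net 79, > 78, so (c) meets the standard.
  All elements met at the final stage.
All stages carried — the borrower prevails.

borrower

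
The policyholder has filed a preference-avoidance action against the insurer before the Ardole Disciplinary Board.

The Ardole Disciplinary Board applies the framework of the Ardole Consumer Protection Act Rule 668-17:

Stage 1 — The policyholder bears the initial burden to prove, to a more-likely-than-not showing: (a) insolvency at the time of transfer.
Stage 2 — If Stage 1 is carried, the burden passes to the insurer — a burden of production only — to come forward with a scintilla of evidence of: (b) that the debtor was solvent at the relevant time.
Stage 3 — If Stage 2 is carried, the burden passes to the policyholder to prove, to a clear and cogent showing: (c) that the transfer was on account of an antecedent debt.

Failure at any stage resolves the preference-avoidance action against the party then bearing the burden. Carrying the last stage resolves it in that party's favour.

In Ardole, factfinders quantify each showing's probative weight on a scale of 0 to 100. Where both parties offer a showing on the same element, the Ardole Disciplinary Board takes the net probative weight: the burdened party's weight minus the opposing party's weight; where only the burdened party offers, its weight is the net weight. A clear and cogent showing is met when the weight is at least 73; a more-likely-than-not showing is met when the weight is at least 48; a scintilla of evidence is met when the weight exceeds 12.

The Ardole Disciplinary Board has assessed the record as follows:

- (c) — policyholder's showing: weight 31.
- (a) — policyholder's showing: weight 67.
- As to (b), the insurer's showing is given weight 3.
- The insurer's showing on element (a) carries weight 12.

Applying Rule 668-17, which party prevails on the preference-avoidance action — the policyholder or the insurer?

policyholder

Stage 1 — burden on policyholder; standard: a more-likely-than-not showing (weight is at least 48).
    (a): 67 − 12 = 55 ≥ 48 [met]
  Stage 1 carried; the burden shifts to the insurer.
Stage 2 — burden on insurer; standard: a scintilla of evidence (weight exceeds 12).
    (b): 3 ≤ 12 [not met]
  The insurer does not carry Stage 2.
So the policyholder prevails.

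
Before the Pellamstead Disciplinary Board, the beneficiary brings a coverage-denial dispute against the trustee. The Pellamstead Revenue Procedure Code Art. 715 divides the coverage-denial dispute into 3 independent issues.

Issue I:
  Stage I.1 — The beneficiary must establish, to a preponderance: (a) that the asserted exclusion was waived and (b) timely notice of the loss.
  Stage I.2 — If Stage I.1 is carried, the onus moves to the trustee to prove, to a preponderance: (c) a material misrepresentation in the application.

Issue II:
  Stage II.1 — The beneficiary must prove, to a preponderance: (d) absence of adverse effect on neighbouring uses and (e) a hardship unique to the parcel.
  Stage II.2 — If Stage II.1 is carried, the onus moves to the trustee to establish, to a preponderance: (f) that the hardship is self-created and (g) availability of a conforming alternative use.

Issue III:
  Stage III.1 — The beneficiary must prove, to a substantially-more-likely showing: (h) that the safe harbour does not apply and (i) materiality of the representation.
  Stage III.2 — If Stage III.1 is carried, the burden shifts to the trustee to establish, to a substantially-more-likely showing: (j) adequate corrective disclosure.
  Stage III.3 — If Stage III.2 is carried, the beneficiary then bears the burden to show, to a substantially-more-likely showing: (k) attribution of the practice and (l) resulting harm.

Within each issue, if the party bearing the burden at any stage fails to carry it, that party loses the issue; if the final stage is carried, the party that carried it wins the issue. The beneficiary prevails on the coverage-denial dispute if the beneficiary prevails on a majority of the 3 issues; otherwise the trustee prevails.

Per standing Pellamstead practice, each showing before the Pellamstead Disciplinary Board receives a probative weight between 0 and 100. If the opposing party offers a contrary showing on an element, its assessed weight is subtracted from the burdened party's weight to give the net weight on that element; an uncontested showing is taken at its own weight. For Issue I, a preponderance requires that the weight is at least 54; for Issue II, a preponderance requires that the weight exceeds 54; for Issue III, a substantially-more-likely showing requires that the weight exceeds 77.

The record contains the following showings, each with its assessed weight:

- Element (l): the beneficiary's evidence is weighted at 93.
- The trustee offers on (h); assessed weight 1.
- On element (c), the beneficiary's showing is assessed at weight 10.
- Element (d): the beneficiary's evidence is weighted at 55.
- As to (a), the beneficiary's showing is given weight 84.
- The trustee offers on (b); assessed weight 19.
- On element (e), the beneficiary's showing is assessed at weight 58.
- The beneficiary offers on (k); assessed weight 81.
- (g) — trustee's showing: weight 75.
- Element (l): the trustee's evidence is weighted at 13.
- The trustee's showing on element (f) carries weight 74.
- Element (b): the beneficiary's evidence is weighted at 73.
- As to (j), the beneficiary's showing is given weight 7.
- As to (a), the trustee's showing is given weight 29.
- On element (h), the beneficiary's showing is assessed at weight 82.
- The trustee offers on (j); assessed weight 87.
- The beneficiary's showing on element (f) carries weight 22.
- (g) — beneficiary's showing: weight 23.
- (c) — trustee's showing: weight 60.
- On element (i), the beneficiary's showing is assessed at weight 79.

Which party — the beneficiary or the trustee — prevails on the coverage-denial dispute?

beneficiary

— Issue I —
Stage I.1 (beneficiary, a preponderance, weight is at least 54): (a) net 84−29=55 ≥ 54 — meets; (b) net 73−19=54 ≥ 54 — meets.
  Stage I.1 is satisfied; the onus moves to the trustee.
Stage I.2 (trustee, a preponderance, weight is at least 54): (c) net 60−10=50 < 54 — fails.
  Stage I.2 not carried; the trustee fails its burden.
So the beneficiary prevails on this issue.
— Issue II —
At Stage II.1 the beneficiary must meet a preponderance (weight exceeds 54): on (d) the weight is 55, > 54, so (d) meets the standard; on (e) the weight is 58, which does exceed 54, so (e) meets the standard.
  Stage II.1 carried; the burden shifts to the trustee.
At Stage II.2 the trustee must meet a preponderance (weight exceeds 54): on (f) the weight is 74 less the opposing 22 gives net 52, ≤ 54, so (f) does not meet the standard; on (g) the weight is 75 less the opposing 23 gives net 52, which does not exceed 54, so (g) does not meet the standard.
  Stage II.2 not carried; the trustee fails its burden.
So the beneficiary prevails on this issue.
— Issue III —
Stage III.1 (beneficiary, a substantially-more-likely showing, weight exceeds 77): (h) net 82−1=81 > 77 — meets; (i) 79 > 77 — meets.
  Stage III.1 carried; the burden shifts to the trustee.
Stage III.2 (trustee, a substantially-more-likely showing, weight exceeds 77): (j) net 87−7=80 > 77 — meets.
  All elements met. The burden passes to the beneficiary.
Stage III.3 (beneficiary, a substantially-more-likely showing, weight exceeds 77): (k) 81 > 77 — meets; (l) net 93−13=80 > 77 — meets.
  Stage III.3 carried; the final stage is satisfied.
With every stage satisfied, the beneficiary prevails on this issue.
Per-issue: Issue I → beneficiary; Issue II → beneficiary; Issue III → beneficiary. The beneficiary must prevail on a majority of issues; overall, the beneficiary prevails.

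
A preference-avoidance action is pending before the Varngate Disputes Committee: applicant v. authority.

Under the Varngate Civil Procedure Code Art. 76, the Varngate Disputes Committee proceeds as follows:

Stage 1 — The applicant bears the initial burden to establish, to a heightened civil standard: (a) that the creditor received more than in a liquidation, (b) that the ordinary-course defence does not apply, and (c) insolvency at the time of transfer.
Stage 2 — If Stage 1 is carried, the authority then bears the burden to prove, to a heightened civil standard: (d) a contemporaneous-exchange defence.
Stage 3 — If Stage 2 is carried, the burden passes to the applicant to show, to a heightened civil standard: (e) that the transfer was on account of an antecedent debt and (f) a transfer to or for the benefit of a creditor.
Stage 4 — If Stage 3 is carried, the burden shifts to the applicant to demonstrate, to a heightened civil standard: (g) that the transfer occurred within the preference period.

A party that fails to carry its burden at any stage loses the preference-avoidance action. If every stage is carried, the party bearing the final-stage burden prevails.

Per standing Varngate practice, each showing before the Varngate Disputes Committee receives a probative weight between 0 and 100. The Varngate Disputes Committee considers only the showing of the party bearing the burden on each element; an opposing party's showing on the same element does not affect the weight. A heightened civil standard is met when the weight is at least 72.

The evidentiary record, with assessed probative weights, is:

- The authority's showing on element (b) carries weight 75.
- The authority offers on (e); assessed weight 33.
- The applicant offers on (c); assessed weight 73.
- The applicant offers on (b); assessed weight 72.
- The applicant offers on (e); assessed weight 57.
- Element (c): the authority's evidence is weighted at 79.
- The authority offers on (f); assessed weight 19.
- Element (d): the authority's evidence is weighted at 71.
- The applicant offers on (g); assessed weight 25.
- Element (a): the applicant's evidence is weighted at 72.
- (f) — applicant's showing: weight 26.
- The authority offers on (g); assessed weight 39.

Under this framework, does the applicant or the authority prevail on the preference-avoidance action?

applicant

Stage 1 — burden on applicant; standard: a heightened civil standard (weight is at least 72).
    (a): 72 ≥ 72 [met]
    (b): 72 (authority's 75 disregarded) ≥ 72 [met]
    (c): 73 (authority's 79 disregarded) ≥ 72 [met]
  The applicant carries Stage 1; the authority now bears the burden.
Stage 2 — burden on authority; standard: a heightened civil standard (weight is at least 72).
    (d): 71 < 72 [not met]
  The authority does not carry Stage 2.
So the applicant prevails.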